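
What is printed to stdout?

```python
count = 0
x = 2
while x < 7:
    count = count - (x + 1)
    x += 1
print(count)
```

-25

x=2: count = 0-3 = -3
x=3: count = (-3)-4 = -7
x=4: count = (-7)-5 = -12
x=5: count = (-12)-6 = -18
x=6: count = (-18)-7 = -25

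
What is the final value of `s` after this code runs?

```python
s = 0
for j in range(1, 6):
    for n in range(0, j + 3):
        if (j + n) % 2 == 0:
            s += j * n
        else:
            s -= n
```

138

j=1,n=0: odd sum, s = 0-0 = 0
j=1,n=1: even sum, s = 0+1 = 1
j=1,n=2: odd sum, s = 1-2 = -1
j=1,n=3: even sum, s = (-1)+3 = 2
j=2,n=0: even sum, s = 2+0 = 2
j=2,n=1: odd sum, s = 2-1 = 1
j=2,n=2: even sum, s = 1+4 = 5
j=2,n=3: odd sum, s = 5-3 = 2
j=2,n=4: even sum, s = 2+8 = 10
j=3,n=0: odd sum, s = 10-0 = 10
j=3,n=1: even sum, s = 10+3 = 13
j=3,n=2: odd sum, s = 13-2 = 11
j=3,n=3: even sum, s = 11+9 = 20
j=3,n=4: odd sum, s = 20-4 = 16
j=3,n=5: even sum, s = 16+15 = 31
j=4,n=0: even sum, s = 31+0 = 31
j=4,n=1: odd sum, s = 31-1 = 30
j=4,n=2: even sum, s = 30+8 = 38
j=4,n=3: odd sum, s = 38-3 = 35
j=4,n=4: even sum, s = 35+16 = 51
j=4,n=5: odd sum, s = 51-5 = 46
j=4,n=6: even sum, s = 46+24 = 70
j=5,n=0: odd sum, s = 70-0 = 70
j=5,n=1: even sum, s = 70+5 = 75
j=5,n=2: odd sum, s = 75-2 = 73
j=5,n=3: even sum, s = 73+15 = 88
j=5,n=4: odd sum, s = 88-4 = 84
j=5,n=5: even sum, s = 84+25 = 109
j=5,n=6: odd sum, s = 109-6 = 103
j=5,n=7: even sum, s = 103+35 = 138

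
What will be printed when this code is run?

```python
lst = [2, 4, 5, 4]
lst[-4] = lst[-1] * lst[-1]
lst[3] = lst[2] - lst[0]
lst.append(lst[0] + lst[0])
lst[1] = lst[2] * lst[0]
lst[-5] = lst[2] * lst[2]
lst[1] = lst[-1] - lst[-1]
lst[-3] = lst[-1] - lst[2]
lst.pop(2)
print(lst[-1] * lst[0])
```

800

lst[-4] = lst[-1]*lst[-1] = 4*4 = 16 → [16, 4, 5, 4]
lst[3] = lst[2]-lst[0] = 5-16 = -11 → [16, 4, 5, -11]
append lst[0]+lst[0] = 16+16 = 32 → [16, 4, 5, -11, 32]
lst[1] = lst[2]*lst[0] = 5*16 = 80 → [16, 80, 5, -11, 32]
lst[-5] = lst[2]*lst[2] = 5*5 = 25 → [25, 80, 5, -11, 32]
lst[1] = lst[-1]-lst[-1] = 32-32 = 0 → [25, 0, 5, -11, 32]
lst[-3] = lst[-1]-lst[2] = 32-5 = 27 → [25, 0, 27, -11, 32]
pop(2) removes 27 → [25, 0, -11, 32]
lst[-1]*lst[0] = 32*25 = 800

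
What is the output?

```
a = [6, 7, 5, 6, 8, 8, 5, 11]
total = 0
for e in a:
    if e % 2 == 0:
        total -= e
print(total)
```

e=6: even, total = 0-6 = -6
e=7: not even
e=5: not even
e=6: even, total = (-6)-6 = -12
e=8: even, total = (-12)-8 = -20
e=8: even, total = (-20)-8 = -28
e=5: not even
e=11: not even

-28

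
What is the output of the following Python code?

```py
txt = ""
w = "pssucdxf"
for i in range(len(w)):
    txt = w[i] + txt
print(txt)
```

i=0: prepend 'p' → 'p'
i=1: prepend 's' → 'sp'
i=2: prepend 's' → 'ssp'
i=3: prepend 'u' → 'ussp'
i=4: prepend 'c' → 'cussp'
i=5: prepend 'd' → 'dcussp'
i=6: prepend 'x' → 'xdcussp'
i=7: prepend 'f' → 'fxdcussp'

fxdcussp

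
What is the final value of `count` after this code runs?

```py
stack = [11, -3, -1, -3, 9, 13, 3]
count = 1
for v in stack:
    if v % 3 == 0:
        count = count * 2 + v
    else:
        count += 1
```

27

v=11: not %3==0, count = 1+1 = 2
v=-3: %3==0, count = 2*2+(-3) = 1
v=-1: not %3==0, count = 1+1 = 2
v=-3: %3==0, count = 2*2+(-3) = 1
v=9: %3==0, count = 1*2+9 = 11
v=13: not %3==0, count = 11+1 = 12
v=3: %3==0, count = 12*2+3 = 27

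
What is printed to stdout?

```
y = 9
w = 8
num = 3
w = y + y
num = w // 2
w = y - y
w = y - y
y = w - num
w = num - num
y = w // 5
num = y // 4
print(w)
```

w = 9+9 = 18
num = 18//2 = 9
w = 9-9 = 0
w = 9-9 = 0
y = 0-9 = -9
w = 9-9 = 0
y = 0//5 = 0
num = 0//4 = 0

0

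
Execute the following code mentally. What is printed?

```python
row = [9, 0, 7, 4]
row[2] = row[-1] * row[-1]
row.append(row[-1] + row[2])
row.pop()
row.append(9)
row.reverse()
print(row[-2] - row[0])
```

-9

row[2] = row[-1]*row[-1] = 4*4 = 16 → [9, 0, 16, 4]
append row[-1]+row[2] = 4+16 = 20 → [9, 0, 16, 4, 20]
pop() removes 20 → [9, 0, 16, 4]
append 9 → [9, 0, 16, 4, 9]
reverse → [9, 4, 16, 0, 9]
row[-2]-row[0] = 0-9 = -9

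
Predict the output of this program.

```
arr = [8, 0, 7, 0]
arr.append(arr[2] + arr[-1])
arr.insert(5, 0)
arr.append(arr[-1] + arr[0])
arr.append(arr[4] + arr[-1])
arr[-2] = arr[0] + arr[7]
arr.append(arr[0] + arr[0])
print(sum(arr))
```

76

append arr[2]+arr[-1] = 7+0 = 7 → [8, 0, 7, 0, 7]
insert 0 at 5 → [8, 0, 7, 0, 7, 0]
append arr[-1]+arr[0] = 0+8 = 8 → [8, 0, 7, 0, 7, 0, 8]
append arr[4]+arr[-1] = 7+8 = 15 → [8, 0, 7, 0, 7, 0, 8, 15]
arr[-2] = arr[0]+arr[7] = 8+15 = 23 → [8, 0, 7, 0, 7, 0, 23, 15]
append arr[0]+arr[0] = 8+8 = 16 → [8, 0, 7, 0, 7, 0, 23, 15, 16]
sum = 76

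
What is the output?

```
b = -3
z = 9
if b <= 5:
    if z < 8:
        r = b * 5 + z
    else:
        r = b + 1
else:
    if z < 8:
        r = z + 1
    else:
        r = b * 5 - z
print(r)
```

b=-3, z=9
b <= 5 is True; z < 8 is False
→ r = b + 1 = -2

-2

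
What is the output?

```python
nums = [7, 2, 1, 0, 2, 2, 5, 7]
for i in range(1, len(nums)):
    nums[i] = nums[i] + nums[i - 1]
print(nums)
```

i=1: nums[1] = 2+7 = 9 → [7, 9, 1, 0, 2, 2, 5, 7]
i=2: nums[2] = 1+9 = 10 → [7, 9, 10, 0, 2, 2, 5, 7]
i=3: nums[3] = 0+10 = 10 → [7, 9, 10, 10, 2, 2, 5, 7]
i=4: nums[4] = 2+10 = 12 → [7, 9, 10, 10, 12, 2, 5, 7]
i=5: nums[5] = 2+12 = 14 → [7, 9, 10, 10, 12, 14, 5, 7]
i=6: nums[6] = 5+14 = 19 → [7, 9, 10, 10, 12, 14, 19, 7]
i=7: nums[7] = 7+19 = 26 → [7, 9, 10, 10, 12, 14, 19, 26]

[7, 9, 10, 10, 12, 14, 19, 26]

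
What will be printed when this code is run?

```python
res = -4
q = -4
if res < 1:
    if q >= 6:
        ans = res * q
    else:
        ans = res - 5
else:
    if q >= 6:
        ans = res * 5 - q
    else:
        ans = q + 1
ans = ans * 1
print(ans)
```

res=-4, q=-4
res < 1 is True; q >= 6 is False
→ ans = res - 5 = -9
ans = (-9)*1 = -9

-9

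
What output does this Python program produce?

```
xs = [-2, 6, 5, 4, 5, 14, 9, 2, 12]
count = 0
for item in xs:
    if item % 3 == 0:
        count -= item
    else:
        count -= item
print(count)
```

item=-2: not %3==0, count = 0-(-2) = 2
item=6: %3==0, count = 2-6 = -4
item=5: not %3==0, count = (-4)-5 = -9
item=4: not %3==0, count = (-9)-4 = -13
item=5: not %3==0, count = (-13)-5 = -18
item=14: not %3==0, count = (-18)-14 = -32
item=9: %3==0, count = (-32)-9 = -41
item=2: not %3==0, count = (-41)-2 = -43
item=12: %3==0, count = (-43)-12 = -55

-55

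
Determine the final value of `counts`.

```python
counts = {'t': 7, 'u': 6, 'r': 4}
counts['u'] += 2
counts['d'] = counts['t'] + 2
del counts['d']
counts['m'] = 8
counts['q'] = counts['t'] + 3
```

counts['u'] = 6+2 = 8 → {'t': 7, 'u': 8, 'r': 4}
counts['d'] = counts['t']+2 = 9 → {'t': 7, 'u': 8, 'r': 4, 'd': 9}
del 'd' → {'t': 7, 'u': 8, 'r': 4}
counts['m'] = 8 → {'t': 7, 'u': 8, 'r': 4, 'm': 8}
counts['q'] = counts['t']+3 = 10 → {'t': 7, 'u': 8, 'r': 4, 'm': 8, 'q': 10}

{'t': 7, 'u': 8, 'r': 4, 'm': 8, 'q': 10}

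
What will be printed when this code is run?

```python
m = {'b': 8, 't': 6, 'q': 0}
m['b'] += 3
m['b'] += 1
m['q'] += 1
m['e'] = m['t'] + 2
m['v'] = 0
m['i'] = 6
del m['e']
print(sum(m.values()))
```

m['b'] = 8+3 = 11 → {'b': 11, 't': 6, 'q': 0}
m['b'] = 11+1 = 12 → {'b': 12, 't': 6, 'q': 0}
m['q'] = 0+1 = 1 → {'b': 12, 't': 6, 'q': 1}
m['e'] = m['t']+2 = 8 → {'b': 12, 't': 6, 'q': 1, 'e': 8}
m['v'] = 0 → {'b': 12, 't': 6, 'q': 1, 'e': 8, 'v': 0}
m['i'] = 6 → {'b': 12, 't': 6, 'q': 1, 'e': 8, 'v': 0, 'i': 6}
del 'e' → {'b': 12, 't': 6, 'q': 1, 'v': 0, 'i': 6}
sum of values = 25

25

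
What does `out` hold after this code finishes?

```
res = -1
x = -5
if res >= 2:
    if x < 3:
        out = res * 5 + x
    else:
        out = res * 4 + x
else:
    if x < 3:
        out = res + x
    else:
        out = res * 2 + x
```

-6

res=-1, x=-5
res >= 2 is False; x < 3 is True
→ out = res + x = -6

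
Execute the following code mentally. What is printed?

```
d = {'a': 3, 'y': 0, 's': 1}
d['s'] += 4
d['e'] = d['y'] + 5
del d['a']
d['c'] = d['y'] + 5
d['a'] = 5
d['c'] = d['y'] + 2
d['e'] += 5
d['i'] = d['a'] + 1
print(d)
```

d['s'] = 1+4 = 5 → {'a': 3, 'y': 0, 's': 5}
d['e'] = d['y']+5 = 5 → {'a': 3, 'y': 0, 's': 5, 'e': 5}
del 'a' → {'y': 0, 's': 5, 'e': 5}
d['c'] = d['y']+5 = 5 → {'y': 0, 's': 5, 'e': 5, 'c': 5}
d['a'] = 5 → {'y': 0, 's': 5, 'e': 5, 'c': 5, 'a': 5}
d['c'] = d['y']+2 = 2 → {'y': 0, 's': 5, 'e': 5, 'c': 2, 'a': 5}
d['e'] = 5+5 = 10 → {'y': 0, 's': 5, 'e': 10, 'c': 2, 'a': 5}
d['i'] = d['a']+1 = 6 → {'y': 0, 's': 5, 'e': 10, 'c': 2, 'a': 5, 'i': 6}

{'y': 0, 's': 5, 'e': 10, 'c': 2, 'a': 5, 'i': 6}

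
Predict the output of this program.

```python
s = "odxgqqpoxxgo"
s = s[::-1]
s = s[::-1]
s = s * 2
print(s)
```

reverse → 'ogxxopqqgxdo'
reverse → 'odxgqqpoxxgo'
repeat ×2 → 'odxgqqpoxxgoodxgqqpoxxgo'

odxgqqpoxxgoodxgqqpoxxgo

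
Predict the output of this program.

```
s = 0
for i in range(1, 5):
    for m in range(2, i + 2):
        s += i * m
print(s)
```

95

i=1,m=2: s = 0+2 = 2
i=2,m=2: s = 2+4 = 6
i=2,m=3: s = 6+6 = 12
i=3,m=2: s = 12+6 = 18
i=3,m=3: s = 18+9 = 27
i=3,m=4: s = 27+12 = 39
i=4,m=2: s = 39+8 = 47
i=4,m=3: s = 47+12 = 59
i=4,m=4: s = 59+16 = 75
i=4,m=5: s = 75+20 = 95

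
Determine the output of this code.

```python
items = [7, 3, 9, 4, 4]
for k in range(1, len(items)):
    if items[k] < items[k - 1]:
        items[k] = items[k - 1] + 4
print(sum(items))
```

k=1: 3<7, items[1] = 7+4 = 11 → [7, 11, 9, 4, 4]
k=2: 9<11, items[2] = 11+4 = 15 → [7, 11, 15, 4, 4]
k=3: 4<15, items[3] = 15+4 = 19 → [7, 11, 15, 19, 4]
k=4: 4<19, items[4] = 19+4 = 23 → [7, 11, 15, 19, 23]
sum = 75

75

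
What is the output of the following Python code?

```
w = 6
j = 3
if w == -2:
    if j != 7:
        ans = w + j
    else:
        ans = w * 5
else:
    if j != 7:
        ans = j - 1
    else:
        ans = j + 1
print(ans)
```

2

w=6, j=3
w == -2 is False; j != 7 is True
→ ans = j - 1 = 2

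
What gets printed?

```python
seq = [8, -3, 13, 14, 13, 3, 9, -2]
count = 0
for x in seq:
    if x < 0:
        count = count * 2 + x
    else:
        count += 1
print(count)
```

6

x=8: not <0, count = 0+1 = 1
x=-3: <0, count = 1*2+(-3) = -1
x=13: not <0, count = (-1)+1 = 0
x=14: not <0, count = 0+1 = 1
x=13: not <0, count = 1+1 = 2
x=3: not <0, count = 2+1 = 3
x=9: not <0, count = 3+1 = 4
x=-2: <0, count = 4*2+(-2) = 6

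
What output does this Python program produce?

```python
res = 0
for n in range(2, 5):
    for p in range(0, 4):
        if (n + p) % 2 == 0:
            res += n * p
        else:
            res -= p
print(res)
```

14

n=2,p=0: even sum, res = 0+0 = 0
n=2,p=1: odd sum, res = 0-1 = -1
n=2,p=2: even sum, res = (-1)+4 = 3
n=2,p=3: odd sum, res = 3-3 = 0
n=3,p=0: odd sum, res = 0-0 = 0
n=3,p=1: even sum, res = 0+3 = 3
n=3,p=2: odd sum, res = 3-2 = 1
n=3,p=3: even sum, res = 1+9 = 10
n=4,p=0: even sum, res = 10+0 = 10
n=4,p=1: odd sum, res = 10-1 = 9
n=4,p=2: even sum, res = 9+8 = 17
n=4,p=3: odd sum, res = 17-3 = 14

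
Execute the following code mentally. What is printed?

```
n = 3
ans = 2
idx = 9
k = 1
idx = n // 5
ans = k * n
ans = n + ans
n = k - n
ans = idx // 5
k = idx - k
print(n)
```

-2

idx = 3//5 = 0
ans = 1*3 = 3
ans = 3+3 = 6
n = 1-3 = -2
ans = 0//5 = 0
k = 0-1 = -1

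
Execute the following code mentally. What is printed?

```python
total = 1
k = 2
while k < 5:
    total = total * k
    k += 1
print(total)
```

k=2: total = 1*2 = 2
k=3: total = 2*3 = 6
k=4: total = 6*4 = 24

24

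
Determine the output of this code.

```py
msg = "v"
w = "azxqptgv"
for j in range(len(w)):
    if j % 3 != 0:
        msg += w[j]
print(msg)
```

vzxptv

j=0: skip
j=1: add 'z' → 'vz'
j=2: add 'x' → 'vzx'
j=3: skip
j=4: add 'p' → 'vzxp'
j=5: add 't' → 'vzxpt'
j=6: skip
j=7: add 'v' → 'vzxptv'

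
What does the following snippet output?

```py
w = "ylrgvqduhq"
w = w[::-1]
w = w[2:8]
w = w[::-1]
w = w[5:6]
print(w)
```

reverse → 'qhudqvgrly'
slice [2:8] → 'udqvgr'
reverse → 'rgvqdu'
slice [5:6] → 'u'

u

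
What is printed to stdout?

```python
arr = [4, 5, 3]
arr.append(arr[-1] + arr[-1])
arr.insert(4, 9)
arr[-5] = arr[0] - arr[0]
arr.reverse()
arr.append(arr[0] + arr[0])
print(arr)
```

append arr[-1]+arr[-1] = 3+3 = 6 → [4, 5, 3, 6]
insert 9 at 4 → [4, 5, 3, 6, 9]
arr[-5] = arr[0]-arr[0] = 4-4 = 0 → [0, 5, 3, 6, 9]
reverse → [9, 6, 3, 5, 0]
append arr[0]+arr[0] = 9+9 = 18 → [9, 6, 3, 5, 0, 18]

[9, 6, 3, 5, 0, 18]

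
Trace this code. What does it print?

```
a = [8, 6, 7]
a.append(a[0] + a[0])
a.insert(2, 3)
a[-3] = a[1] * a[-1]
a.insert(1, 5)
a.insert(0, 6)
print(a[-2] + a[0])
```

13

append a[0]+a[0] = 8+8 = 16 → [8, 6, 7, 16]
insert 3 at 2 → [8, 6, 3, 7, 16]
a[-3] = a[1]*a[-1] = 6*16 = 96 → [8, 6, 96, 7, 16]
insert 5 at 1 → [8, 5, 6, 96, 7, 16]
insert 6 at 0 → [6, 8, 5, 6, 96, 7, 16]
a[-2]+a[0] = 7+6 = 13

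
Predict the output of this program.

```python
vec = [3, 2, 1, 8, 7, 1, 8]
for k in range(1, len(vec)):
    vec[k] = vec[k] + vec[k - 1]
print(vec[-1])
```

30

k=1: vec[1] = 2+3 = 5 → [3, 5, 1, 8, 7, 1, 8]
k=2: vec[2] = 1+5 = 6 → [3, 5, 6, 8, 7, 1, 8]
k=3: vec[3] = 8+6 = 14 → [3, 5, 6, 14, 7, 1, 8]
k=4: vec[4] = 7+14 = 21 → [3, 5, 6, 14, 21, 1, 8]
k=5: vec[5] = 1+21 = 22 → [3, 5, 6, 14, 21, 22, 8]
k=6: vec[6] = 8+22 = 30 → [3, 5, 6, 14, 21, 22, 30]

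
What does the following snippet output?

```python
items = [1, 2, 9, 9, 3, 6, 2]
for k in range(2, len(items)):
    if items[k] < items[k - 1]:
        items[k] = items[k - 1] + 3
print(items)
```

[1, 2, 9, 9, 12, 15, 18]

k=2: 9>=2, unchanged → [1, 2, 9, 9, 3, 6, 2]
k=3: 9>=9, unchanged → [1, 2, 9, 9, 3, 6, 2]
k=4: 3<9, items[4] = 9+3 = 12 → [1, 2, 9, 9, 12, 6, 2]
k=5: 6<12, items[5] = 12+3 = 15 → [1, 2, 9, 9, 12, 15, 2]
k=6: 2<15, items[6] = 15+3 = 18 → [1, 2, 9, 9, 12, 15, 18]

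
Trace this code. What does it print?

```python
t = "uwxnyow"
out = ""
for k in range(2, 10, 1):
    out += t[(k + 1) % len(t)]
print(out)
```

nyowuwxn

k=2: add t[3]='n' → 'n'
k=3: add t[4]='y' → 'ny'
k=4: add t[5]='o' → 'nyo'
k=5: add t[6]='w' → 'nyow'
k=6: add t[0]='u' → 'nyowu'
k=7: add t[1]='w' → 'nyowuw'
k=8: add t[2]='x' → 'nyowuwx'
k=9: add t[3]='n' → 'nyowuwxn'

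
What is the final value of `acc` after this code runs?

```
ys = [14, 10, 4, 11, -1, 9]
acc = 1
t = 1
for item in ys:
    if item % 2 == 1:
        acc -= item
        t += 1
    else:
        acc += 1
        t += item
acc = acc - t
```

item=14: not odd, acc = 1+1 = 2; t=15
item=10: not odd, acc = 2+1 = 3; t=25
item=4: not odd, acc = 3+1 = 4; t=29
item=11: odd, acc = 4-11 = -7; t=30
item=-1: odd, acc = (-7)-(-1) = -6; t=31
item=9: odd, acc = (-6)-9 = -15; t=32
acc-t = (-15)-32 = -47

-47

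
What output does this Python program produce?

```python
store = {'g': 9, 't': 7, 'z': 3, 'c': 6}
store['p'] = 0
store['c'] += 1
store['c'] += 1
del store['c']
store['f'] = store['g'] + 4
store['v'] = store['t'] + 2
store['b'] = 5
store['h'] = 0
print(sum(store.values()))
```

store['p'] = 0 → {'g': 9, 't': 7, 'z': 3, 'c': 6, 'p': 0}
store['c'] = 6+1 = 7 → {'g': 9, 't': 7, 'z': 3, 'c': 7, 'p': 0}
store['c'] = 7+1 = 8 → {'g': 9, 't': 7, 'z': 3, 'c': 8, 'p': 0}
del 'c' → {'g': 9, 't': 7, 'z': 3, 'p': 0}
store['f'] = store['g']+4 = 13 → {'g': 9, 't': 7, 'z': 3, 'p': 0, 'f': 13}
store['v'] = store['t']+2 = 9 → {'g': 9, 't': 7, 'z': 3, 'p': 0, 'f': 13, 'v': 9}
store['b'] = 5 → {'g': 9, 't': 7, 'z': 3, 'p': 0, 'f': 13, 'v': 9, 'b': 5}
store['h'] = 0 → {'g': 9, 't': 7, 'z': 3, 'p': 0, 'f': 13, 'v': 9, 'b': 5, 'h': 0}
sum of values = 46

46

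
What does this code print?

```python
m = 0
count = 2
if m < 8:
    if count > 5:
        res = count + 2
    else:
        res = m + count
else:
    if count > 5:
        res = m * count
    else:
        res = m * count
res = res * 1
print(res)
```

2

m=0, count=2
m < 8 is True; count > 5 is False
→ res = m + count = 2
res = 2*1 = 2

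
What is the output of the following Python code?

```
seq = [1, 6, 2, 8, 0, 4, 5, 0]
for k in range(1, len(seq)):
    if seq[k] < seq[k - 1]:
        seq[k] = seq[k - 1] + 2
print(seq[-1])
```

k=1: 6>=1, unchanged → [1, 6, 2, 8, 0, 4, 5, 0]
k=2: 2<6, seq[2] = 6+2 = 8 → [1, 6, 8, 8, 0, 4, 5, 0]
k=3: 8>=8, unchanged → [1, 6, 8, 8, 0, 4, 5, 0]
k=4: 0<8, seq[4] = 8+2 = 10 → [1, 6, 8, 8, 10, 4, 5, 0]
k=5: 4<10, seq[5] = 10+2 = 12 → [1, 6, 8, 8, 10, 12, 5, 0]
k=6: 5<12, seq[6] = 12+2 = 14 → [1, 6, 8, 8, 10, 12, 14, 0]
k=7: 0<14, seq[7] = 14+2 = 16 → [1, 6, 8, 8, 10, 12, 14, 16]

16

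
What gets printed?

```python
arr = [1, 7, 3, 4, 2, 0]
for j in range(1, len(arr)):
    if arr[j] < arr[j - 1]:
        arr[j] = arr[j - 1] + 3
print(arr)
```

j=1: 7>=1, unchanged → [1, 7, 3, 4, 2, 0]
j=2: 3<7, arr[2] = 7+3 = 10 → [1, 7, 10, 4, 2, 0]
j=3: 4<10, arr[3] = 10+3 = 13 → [1, 7, 10, 13, 2, 0]
j=4: 2<13, arr[4] = 13+3 = 16 → [1, 7, 10, 13, 16, 0]
j=5: 0<16, arr[5] = 16+3 = 19 → [1, 7, 10, 13, 16, 19]

[1, 7, 10, 13, 16, 19]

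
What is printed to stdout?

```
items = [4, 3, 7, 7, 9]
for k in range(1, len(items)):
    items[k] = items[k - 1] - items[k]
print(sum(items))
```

-36

k=1: items[1] = 4-3 = 1 → [4, 1, 7, 7, 9]
k=2: items[2] = 1-7 = -6 → [4, 1, -6, 7, 9]
k=3: items[3] = (-6)-7 = -13 → [4, 1, -6, -13, 9]
k=4: items[4] = (-13)-9 = -22 → [4, 1, -6, -13, -22]
sum = -36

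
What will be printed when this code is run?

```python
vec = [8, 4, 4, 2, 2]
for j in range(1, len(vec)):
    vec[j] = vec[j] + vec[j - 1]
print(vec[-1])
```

j=1: vec[1] = 4+8 = 12 → [8, 12, 4, 2, 2]
j=2: vec[2] = 4+12 = 16 → [8, 12, 16, 2, 2]
j=3: vec[3] = 2+16 = 18 → [8, 12, 16, 18, 2]
j=4: vec[4] = 2+18 = 20 → [8, 12, 16, 18, 20]

20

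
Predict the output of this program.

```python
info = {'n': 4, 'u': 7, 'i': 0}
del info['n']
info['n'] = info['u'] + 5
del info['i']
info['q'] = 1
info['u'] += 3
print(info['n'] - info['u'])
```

del 'n' → {'u': 7, 'i': 0}
info['n'] = info['u']+5 = 12 → {'u': 7, 'i': 0, 'n': 12}
del 'i' → {'u': 7, 'n': 12}
info['q'] = 1 → {'u': 7, 'n': 12, 'q': 1}
info['u'] = 7+3 = 10 → {'u': 10, 'n': 12, 'q': 1}
info['n']-info['u'] = 12-10 = 2

2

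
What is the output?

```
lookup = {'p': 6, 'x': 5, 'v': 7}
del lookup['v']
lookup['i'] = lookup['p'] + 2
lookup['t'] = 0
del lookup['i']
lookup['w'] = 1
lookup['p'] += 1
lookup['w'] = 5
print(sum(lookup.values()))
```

del 'v' → {'p': 6, 'x': 5}
lookup['i'] = lookup['p']+2 = 8 → {'p': 6, 'x': 5, 'i': 8}
lookup['t'] = 0 → {'p': 6, 'x': 5, 'i': 8, 't': 0}
del 'i' → {'p': 6, 'x': 5, 't': 0}
lookup['w'] = 1 → {'p': 6, 'x': 5, 't': 0, 'w': 1}
lookup['p'] = 6+1 = 7 → {'p': 7, 'x': 5, 't': 0, 'w': 1}
lookup['w'] = 5 → {'p': 7, 'x': 5, 't': 0, 'w': 5}
sum of values = 17

17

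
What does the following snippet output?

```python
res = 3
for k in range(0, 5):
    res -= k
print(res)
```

k=0: res = 3-0 = 3
k=1: res = 3-1 = 2
k=2: res = 2-2 = 0
k=3: res = 0-3 = -3
k=4: res = (-3)-4 = -7

-7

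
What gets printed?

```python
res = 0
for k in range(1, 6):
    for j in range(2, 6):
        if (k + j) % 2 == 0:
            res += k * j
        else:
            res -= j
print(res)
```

74

k=1,j=2: odd sum, res = 0-2 = -2
k=1,j=3: even sum, res = (-2)+3 = 1
k=1,j=4: odd sum, res = 1-4 = -3
k=1,j=5: even sum, res = (-3)+5 = 2
k=2,j=2: even sum, res = 2+4 = 6
k=2,j=3: odd sum, res = 6-3 = 3
k=2,j=4: even sum, res = 3+8 = 11
k=2,j=5: odd sum, res = 11-5 = 6
k=3,j=2: odd sum, res = 6-2 = 4
k=3,j=3: even sum, res = 4+9 = 13
k=3,j=4: odd sum, res = 13-4 = 9
k=3,j=5: even sum, res = 9+15 = 24
k=4,j=2: even sum, res = 24+8 = 32
k=4,j=3: odd sum, res = 32-3 = 29
k=4,j=4: even sum, res = 29+16 = 45
k=4,j=5: odd sum, res = 45-5 = 40
k=5,j=2: odd sum, res = 40-2 = 38
k=5,j=3: even sum, res = 38+15 = 53
k=5,j=4: odd sum, res = 53-4 = 49
k=5,j=5: even sum, res = 49+25 = 74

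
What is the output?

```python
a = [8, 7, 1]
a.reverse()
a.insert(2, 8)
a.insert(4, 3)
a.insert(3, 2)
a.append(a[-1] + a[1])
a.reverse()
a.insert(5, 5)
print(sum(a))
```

44

reverse → [1, 7, 8]
insert 8 at 2 → [1, 7, 8, 8]
insert 3 at 4 → [1, 7, 8, 8, 3]
insert 2 at 3 → [1, 7, 8, 2, 8, 3]
append a[-1]+a[1] = 3+7 = 10 → [1, 7, 8, 2, 8, 3, 10]
reverse → [10, 3, 8, 2, 8, 7, 1]
insert 5 at 5 → [10, 3, 8, 2, 8, 5, 7, 1]
sum = 44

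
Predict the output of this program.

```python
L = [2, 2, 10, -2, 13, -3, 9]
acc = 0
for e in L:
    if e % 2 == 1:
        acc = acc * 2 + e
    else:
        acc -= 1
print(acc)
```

23

e=2: not odd, acc = 0-1 = -1
e=2: not odd, acc = (-1)-1 = -2
e=10: not odd, acc = (-2)-1 = -3
e=-2: not odd, acc = (-3)-1 = -4
e=13: odd, acc = (-4)*2+13 = 5
e=-3: odd, acc = 5*2+(-3) = 7
e=9: odd, acc = 7*2+9 = 23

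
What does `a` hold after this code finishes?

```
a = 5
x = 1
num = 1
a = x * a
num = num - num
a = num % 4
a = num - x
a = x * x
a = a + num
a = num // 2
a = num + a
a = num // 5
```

0

a = 1*5 = 5
num = 1-1 = 0
a = 0%4 = 0
a = 0-1 = -1
a = 1*1 = 1
a = 1+0 = 1
a = 0//2 = 0
a = 0+0 = 0
a = 0//5 = 0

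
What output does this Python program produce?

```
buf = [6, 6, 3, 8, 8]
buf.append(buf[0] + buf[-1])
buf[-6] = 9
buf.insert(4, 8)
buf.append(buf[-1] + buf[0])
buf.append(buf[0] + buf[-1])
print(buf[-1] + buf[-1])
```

append buf[0]+buf[-1] = 6+8 = 14 → [6, 6, 3, 8, 8, 14]
buf[-6] = 9 → [9, 6, 3, 8, 8, 14]
insert 8 at 4 → [9, 6, 3, 8, 8, 8, 14]
append buf[-1]+buf[0] = 14+9 = 23 → [9, 6, 3, 8, 8, 8, 14, 23]
append buf[0]+buf[-1] = 9+23 = 32 → [9, 6, 3, 8, 8, 8, 14, 23, 32]
buf[-1]+buf[-1] = 32+32 = 64

64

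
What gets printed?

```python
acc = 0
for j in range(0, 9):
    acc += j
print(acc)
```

36

j=0: acc = 0+0 = 0
j=1: acc = 0+1 = 1
j=2: acc = 1+2 = 3
j=3: acc = 3+3 = 6
j=4: acc = 6+4 = 10
j=5: acc = 10+5 = 15
j=6: acc = 15+6 = 21
j=7: acc = 21+7 = 28
j=8: acc = 28+8 = 36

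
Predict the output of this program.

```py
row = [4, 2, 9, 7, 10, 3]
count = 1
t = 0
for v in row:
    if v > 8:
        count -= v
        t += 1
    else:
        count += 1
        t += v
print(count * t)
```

v=4: not >8, count = 1+1 = 2; t=4
v=2: not >8, count = 2+1 = 3; t=6
v=9: >8, count = 3-9 = -6; t=7
v=7: not >8, count = (-6)+1 = -5; t=14
v=10: >8, count = (-5)-10 = -15; t=15
v=3: not >8, count = (-15)+1 = -14; t=18
count*t = (-14)*18 = -252

-252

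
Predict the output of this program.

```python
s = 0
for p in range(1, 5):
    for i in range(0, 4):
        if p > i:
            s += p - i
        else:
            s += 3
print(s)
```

38

p=1,i=0: 1>0, s = 0+1 = 1
p=1,i=1: not 1>1, s = 1+3 = 4
p=1,i=2: not 1>2, s = 4+3 = 7
p=1,i=3: not 1>3, s = 7+3 = 10
p=2,i=0: 2>0, s = 10+2 = 12
p=2,i=1: 2>1, s = 12+1 = 13
p=2,i=2: not 2>2, s = 13+3 = 16
p=2,i=3: not 2>3, s = 16+3 = 19
p=3,i=0: 3>0, s = 19+3 = 22
p=3,i=1: 3>1, s = 22+2 = 24
p=3,i=2: 3>2, s = 24+1 = 25
p=3,i=3: not 3>3, s = 25+3 = 28
p=4,i=0: 4>0, s = 28+4 = 32
p=4,i=1: 4>1, s = 32+3 = 35
p=4,i=2: 4>2, s = 35+2 = 37
p=4,i=3: 4>3, s = 37+1 = 38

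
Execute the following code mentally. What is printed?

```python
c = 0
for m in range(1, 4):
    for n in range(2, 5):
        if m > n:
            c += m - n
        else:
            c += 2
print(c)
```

m=1,n=2: not 1>2, c = 0+2 = 2
m=1,n=3: not 1>3, c = 2+2 = 4
m=1,n=4: not 1>4, c = 4+2 = 6
m=2,n=2: not 2>2, c = 6+2 = 8
m=2,n=3: not 2>3, c = 8+2 = 10
m=2,n=4: not 2>4, c = 10+2 = 12
m=3,n=2: 3>2, c = 12+1 = 13
m=3,n=3: not 3>3, c = 13+2 = 15
m=3,n=4: not 3>4, c = 15+2 = 17

17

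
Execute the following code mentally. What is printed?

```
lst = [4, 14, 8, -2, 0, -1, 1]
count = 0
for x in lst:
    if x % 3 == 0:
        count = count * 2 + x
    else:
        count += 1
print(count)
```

x=4: not %3==0, count = 0+1 = 1
x=14: not %3==0, count = 1+1 = 2
x=8: not %3==0, count = 2+1 = 3
x=-2: not %3==0, count = 3+1 = 4
x=0: %3==0, count = 4*2+0 = 8
x=-1: not %3==0, count = 8+1 = 9
x=1: not %3==0, count = 9+1 = 10

10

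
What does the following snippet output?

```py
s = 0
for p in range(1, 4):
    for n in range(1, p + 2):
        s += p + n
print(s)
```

p=1,n=1: s = 0+2 = 2
p=1,n=2: s = 2+3 = 5
p=2,n=1: s = 5+3 = 8
p=2,n=2: s = 8+4 = 12
p=2,n=3: s = 12+5 = 17
p=3,n=1: s = 17+4 = 21
p=3,n=2: s = 21+5 = 26
p=3,n=3: s = 26+6 = 32
p=3,n=4: s = 32+7 = 39

39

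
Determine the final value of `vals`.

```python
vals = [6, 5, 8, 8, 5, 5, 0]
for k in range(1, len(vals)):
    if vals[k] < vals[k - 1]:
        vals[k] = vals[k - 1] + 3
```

k=1: 5<6, vals[1] = 6+3 = 9 → [6, 9, 8, 8, 5, 5, 0]
k=2: 8<9, vals[2] = 9+3 = 12 → [6, 9, 12, 8, 5, 5, 0]
k=3: 8<12, vals[3] = 12+3 = 15 → [6, 9, 12, 15, 5, 5, 0]
k=4: 5<15, vals[4] = 15+3 = 18 → [6, 9, 12, 15, 18, 5, 0]
k=5: 5<18, vals[5] = 18+3 = 21 → [6, 9, 12, 15, 18, 21, 0]
k=6: 0<21, vals[6] = 21+3 = 24 → [6, 9, 12, 15, 18, 21, 24]

[6, 9, 12, 15, 18, 21, 24]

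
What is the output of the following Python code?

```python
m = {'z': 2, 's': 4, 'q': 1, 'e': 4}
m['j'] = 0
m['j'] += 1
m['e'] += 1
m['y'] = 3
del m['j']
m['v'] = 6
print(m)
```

{'z': 2, 's': 4, 'q': 1, 'e': 5, 'y': 3, 'v': 6}

m['j'] = 0 → {'z': 2, 's': 4, 'q': 1, 'e': 4, 'j': 0}
m['j'] = 0+1 = 1 → {'z': 2, 's': 4, 'q': 1, 'e': 4, 'j': 1}
m['e'] = 4+1 = 5 → {'z': 2, 's': 4, 'q': 1, 'e': 5, 'j': 1}
m['y'] = 3 → {'z': 2, 's': 4, 'q': 1, 'e': 5, 'j': 1, 'y': 3}
del 'j' → {'z': 2, 's': 4, 'q': 1, 'e': 5, 'y': 3}
m['v'] = 6 → {'z': 2, 's': 4, 'q': 1, 'e': 5, 'y': 3, 'v': 6}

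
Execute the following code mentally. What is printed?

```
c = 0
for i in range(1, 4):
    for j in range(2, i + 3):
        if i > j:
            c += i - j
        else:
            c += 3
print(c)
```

i=1,j=2: not 1>2, c = 0+3 = 3
i=1,j=3: not 1>3, c = 3+3 = 6
i=2,j=2: not 2>2, c = 6+3 = 9
i=2,j=3: not 2>3, c = 9+3 = 12
i=2,j=4: not 2>4, c = 12+3 = 15
i=3,j=2: 3>2, c = 15+1 = 16
i=3,j=3: not 3>3, c = 16+3 = 19
i=3,j=4: not 3>4, c = 19+3 = 22
i=3,j=5: not 3>5, c = 22+3 = 25

25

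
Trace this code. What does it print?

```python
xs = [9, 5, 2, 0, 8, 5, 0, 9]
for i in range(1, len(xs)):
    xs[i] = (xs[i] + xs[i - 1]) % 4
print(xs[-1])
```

i=1: xs[1] = (5+9)%4 = 2 → [9, 2, 2, 0, 8, 5, 0, 9]
i=2: xs[2] = (2+2)%4 = 0 → [9, 2, 0, 0, 8, 5, 0, 9]
i=3: xs[3] = (0+0)%4 = 0 → [9, 2, 0, 0, 8, 5, 0, 9]
i=4: xs[4] = (8+0)%4 = 0 → [9, 2, 0, 0, 0, 5, 0, 9]
i=5: xs[5] = (5+0)%4 = 1 → [9, 2, 0, 0, 0, 1, 0, 9]
i=6: xs[6] = (0+1)%4 = 1 → [9, 2, 0, 0, 0, 1, 1, 9]
i=7: xs[7] = (9+1)%4 = 2 → [9, 2, 0, 0, 0, 1, 1, 2]

2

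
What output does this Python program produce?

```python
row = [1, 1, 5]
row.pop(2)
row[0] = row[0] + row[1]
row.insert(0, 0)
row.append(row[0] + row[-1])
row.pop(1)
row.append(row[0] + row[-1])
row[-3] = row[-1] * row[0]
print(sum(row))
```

pop(2) removes 5 → [1, 1]
row[0] = row[0]+row[1] = 1+1 = 2 → [2, 1]
insert 0 at 0 → [0, 2, 1]
append row[0]+row[-1] = 0+1 = 1 → [0, 2, 1, 1]
pop(1) removes 2 → [0, 1, 1]
append row[0]+row[-1] = 0+1 = 1 → [0, 1, 1, 1]
row[-3] = row[-1]*row[0] = 1*0 = 0 → [0, 0, 1, 1]
sum = 2

2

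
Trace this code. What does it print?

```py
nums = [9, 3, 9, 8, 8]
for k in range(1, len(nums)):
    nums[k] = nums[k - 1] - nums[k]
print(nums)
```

k=1: nums[1] = 9-3 = 6 → [9, 6, 9, 8, 8]
k=2: nums[2] = 6-9 = -3 → [9, 6, -3, 8, 8]
k=3: nums[3] = (-3)-8 = -11 → [9, 6, -3, -11, 8]
k=4: nums[4] = (-11)-8 = -19 → [9, 6, -3, -11, -19]

[9, 6, -3, -11, -19]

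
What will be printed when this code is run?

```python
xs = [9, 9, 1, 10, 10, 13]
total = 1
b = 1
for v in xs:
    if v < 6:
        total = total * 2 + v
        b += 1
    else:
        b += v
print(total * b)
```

159

v=9: not <6; b=10
v=9: not <6; b=19
v=1: <6, total = 1*2+1 = 3; b=20
v=10: not <6; b=30
v=10: not <6; b=40
v=13: not <6; b=53
total*b = 3*53 = 159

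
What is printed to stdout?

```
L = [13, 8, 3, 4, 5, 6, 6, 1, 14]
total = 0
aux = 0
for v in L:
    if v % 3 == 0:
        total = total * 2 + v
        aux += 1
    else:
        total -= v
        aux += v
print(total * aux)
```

-9072

v=13: not %3==0, total = 0-13 = -13; aux=13
v=8: not %3==0, total = (-13)-8 = -21; aux=21
v=3: %3==0, total = (-21)*2+3 = -39; aux=22
v=4: not %3==0, total = (-39)-4 = -43; aux=26
v=5: not %3==0, total = (-43)-5 = -48; aux=31
v=6: %3==0, total = (-48)*2+6 = -90; aux=32
v=6: %3==0, total = (-90)*2+6 = -174; aux=33
v=1: not %3==0, total = (-174)-1 = -175; aux=34
v=14: not %3==0, total = (-175)-14 = -189; aux=48
total*aux = (-189)*48 = -9072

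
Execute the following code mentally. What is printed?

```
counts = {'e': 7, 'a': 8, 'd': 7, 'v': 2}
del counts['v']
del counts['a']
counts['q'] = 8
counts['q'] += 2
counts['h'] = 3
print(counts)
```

{'e': 7, 'd': 7, 'q': 10, 'h': 3}

del 'v' → {'e': 7, 'a': 8, 'd': 7}
del 'a' → {'e': 7, 'd': 7}
counts['q'] = 8 → {'e': 7, 'd': 7, 'q': 8}
counts['q'] = 8+2 = 10 → {'e': 7, 'd': 7, 'q': 10}
counts['h'] = 3 → {'e': 7, 'd': 7, 'q': 10, 'h': 3}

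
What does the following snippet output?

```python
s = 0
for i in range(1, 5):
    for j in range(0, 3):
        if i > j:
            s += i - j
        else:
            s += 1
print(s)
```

i=1,j=0: 1>0, s = 0+1 = 1
i=1,j=1: not 1>1, s = 1+1 = 2
i=1,j=2: not 1>2, s = 2+1 = 3
i=2,j=0: 2>0, s = 3+2 = 5
i=2,j=1: 2>1, s = 5+1 = 6
i=2,j=2: not 2>2, s = 6+1 = 7
i=3,j=0: 3>0, s = 7+3 = 10
i=3,j=1: 3>1, s = 10+2 = 12
i=3,j=2: 3>2, s = 12+1 = 13
i=4,j=0: 4>0, s = 13+4 = 17
i=4,j=1: 4>1, s = 17+3 = 20
i=4,j=2: 4>2, s = 20+2 = 22

22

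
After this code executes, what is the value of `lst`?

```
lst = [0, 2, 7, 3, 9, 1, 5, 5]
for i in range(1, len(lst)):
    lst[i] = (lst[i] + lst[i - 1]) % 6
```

i=1: lst[1] = (2+0)%6 = 2 → [0, 2, 7, 3, 9, 1, 5, 5]
i=2: lst[2] = (7+2)%6 = 3 → [0, 2, 3, 3, 9, 1, 5, 5]
i=3: lst[3] = (3+3)%6 = 0 → [0, 2, 3, 0, 9, 1, 5, 5]
i=4: lst[4] = (9+0)%6 = 3 → [0, 2, 3, 0, 3, 1, 5, 5]
i=5: lst[5] = (1+3)%6 = 4 → [0, 2, 3, 0, 3, 4, 5, 5]
i=6: lst[6] = (5+4)%6 = 3 → [0, 2, 3, 0, 3, 4, 3, 5]
i=7: lst[7] = (5+3)%6 = 2 → [0, 2, 3, 0, 3, 4, 3, 2]

[0, 2, 3, 0, 3, 4, 3, 2]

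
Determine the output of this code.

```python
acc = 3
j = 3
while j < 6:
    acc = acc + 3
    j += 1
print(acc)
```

j=3: acc = 3+3 = 6
j=4: acc = 6+3 = 9
j=5: acc = 9+3 = 12

12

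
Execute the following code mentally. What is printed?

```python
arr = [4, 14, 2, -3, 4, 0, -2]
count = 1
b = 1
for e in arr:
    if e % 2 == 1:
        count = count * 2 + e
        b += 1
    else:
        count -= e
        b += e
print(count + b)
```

e=4: not odd, count = 1-4 = -3; b=5
e=14: not odd, count = (-3)-14 = -17; b=19
e=2: not odd, count = (-17)-2 = -19; b=21
e=-3: odd, count = (-19)*2+(-3) = -41; b=22
e=4: not odd, count = (-41)-4 = -45; b=26
e=0: not odd, count = (-45)-0 = -45; b=26
e=-2: not odd, count = (-45)-(-2) = -43; b=24
count+b = (-43)+24 = -19

-19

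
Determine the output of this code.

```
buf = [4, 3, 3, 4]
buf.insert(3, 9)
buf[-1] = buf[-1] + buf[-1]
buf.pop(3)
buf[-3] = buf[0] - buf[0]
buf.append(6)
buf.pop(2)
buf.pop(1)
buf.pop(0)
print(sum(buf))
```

insert 9 at 3 → [4, 3, 3, 9, 4]
buf[-1] = buf[-1]+buf[-1] = 4+4 = 8 → [4, 3, 3, 9, 8]
pop(3) removes 9 → [4, 3, 3, 8]
buf[-3] = buf[0]-buf[0] = 4-4 = 0 → [4, 0, 3, 8]
append 6 → [4, 0, 3, 8, 6]
pop(2) removes 3 → [4, 0, 8, 6]
pop(1) removes 0 → [4, 8, 6]
pop(0) removes 4 → [8, 6]
sum = 14

14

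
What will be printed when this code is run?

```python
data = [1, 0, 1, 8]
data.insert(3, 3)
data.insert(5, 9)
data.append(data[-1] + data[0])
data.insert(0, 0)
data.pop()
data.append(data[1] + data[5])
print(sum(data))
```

insert 3 at 3 → [1, 0, 1, 3, 8]
insert 9 at 5 → [1, 0, 1, 3, 8, 9]
append data[-1]+data[0] = 9+1 = 10 → [1, 0, 1, 3, 8, 9, 10]
insert 0 at 0 → [0, 1, 0, 1, 3, 8, 9, 10]
pop() removes 10 → [0, 1, 0, 1, 3, 8, 9]
append data[1]+data[5] = 1+8 = 9 → [0, 1, 0, 1, 3, 8, 9, 9]
sum = 31

31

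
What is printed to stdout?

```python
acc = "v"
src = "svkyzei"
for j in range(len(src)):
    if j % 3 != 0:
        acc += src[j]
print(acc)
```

j=0: skip
j=1: add 'v' → 'vv'
j=2: add 'k' → 'vvk'
j=3: skip
j=4: add 'z' → 'vvkz'
j=5: add 'e' → 'vvkze'
j=6: skip

vvkze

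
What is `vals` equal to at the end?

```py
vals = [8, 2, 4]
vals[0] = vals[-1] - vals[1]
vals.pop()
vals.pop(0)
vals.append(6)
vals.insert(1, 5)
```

[2, 5, 6]

vals[0] = vals[-1]-vals[1] = 4-2 = 2 → [2, 2, 4]
pop() removes 4 → [2, 2]
pop(0) removes 2 → [2]
append 6 → [2, 6]
insert 5 at 1 → [2, 5, 6]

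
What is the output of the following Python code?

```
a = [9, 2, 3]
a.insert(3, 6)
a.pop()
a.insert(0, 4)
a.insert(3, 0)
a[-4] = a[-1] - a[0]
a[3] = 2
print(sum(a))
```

insert 6 at 3 → [9, 2, 3, 6]
pop() removes 6 → [9, 2, 3]
insert 4 at 0 → [4, 9, 2, 3]
insert 0 at 3 → [4, 9, 2, 0, 3]
a[-4] = a[-1]-a[0] = 3-4 = -1 → [4, -1, 2, 0, 3]
a[3] = 2 → [4, -1, 2, 2, 3]
sum = 10

10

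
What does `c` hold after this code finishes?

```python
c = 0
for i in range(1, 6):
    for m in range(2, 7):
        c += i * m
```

i=1,m=2: c = 0+2 = 2
i=1,m=3: c = 2+3 = 5
i=1,m=4: c = 5+4 = 9
i=1,m=5: c = 9+5 = 14
i=1,m=6: c = 14+6 = 20
i=2,m=2: c = 20+4 = 24
i=2,m=3: c = 24+6 = 30
i=2,m=4: c = 30+8 = 38
i=2,m=5: c = 38+10 = 48
i=2,m=6: c = 48+12 = 60
i=3,m=2: c = 60+6 = 66
i=3,m=3: c = 66+9 = 75
i=3,m=4: c = 75+12 = 87
i=3,m=5: c = 87+15 = 102
i=3,m=6: c = 102+18 = 120
i=4,m=2: c = 120+8 = 128
i=4,m=3: c = 128+12 = 140
i=4,m=4: c = 140+16 = 156
i=4,m=5: c = 156+20 = 176
i=4,m=6: c = 176+24 = 200
i=5,m=2: c = 200+10 = 210
i=5,m=3: c = 210+15 = 225
i=5,m=4: c = 225+20 = 245
i=5,m=5: c = 245+25 = 270
i=5,m=6: c = 270+30 = 300

300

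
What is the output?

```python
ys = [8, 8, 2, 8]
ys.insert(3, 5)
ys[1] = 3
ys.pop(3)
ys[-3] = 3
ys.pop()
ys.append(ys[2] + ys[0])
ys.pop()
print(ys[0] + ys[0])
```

16

insert 5 at 3 → [8, 8, 2, 5, 8]
ys[1] = 3 → [8, 3, 2, 5, 8]
pop(3) removes 5 → [8, 3, 2, 8]
ys[-3] = 3 → [8, 3, 2, 8]
pop() removes 8 → [8, 3, 2]
append ys[2]+ys[0] = 2+8 = 10 → [8, 3, 2, 10]
pop() removes 10 → [8, 3, 2]
ys[0]+ys[0] = 8+8 = 16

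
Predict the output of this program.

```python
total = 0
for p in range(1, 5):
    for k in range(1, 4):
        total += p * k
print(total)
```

60

p=1,k=1: total = 0+1 = 1
p=1,k=2: total = 1+2 = 3
p=1,k=3: total = 3+3 = 6
p=2,k=1: total = 6+2 = 8
p=2,k=2: total = 8+4 = 12
p=2,k=3: total = 12+6 = 18
p=3,k=1: total = 18+3 = 21
p=3,k=2: total = 21+6 = 27
p=3,k=3: total = 27+9 = 36
p=4,k=1: total = 36+4 = 40
p=4,k=2: total = 40+8 = 48
p=4,k=3: total = 48+12 = 60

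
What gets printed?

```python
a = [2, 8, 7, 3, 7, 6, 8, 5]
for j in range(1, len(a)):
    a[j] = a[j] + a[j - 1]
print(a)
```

j=1: a[1] = 8+2 = 10 → [2, 10, 7, 3, 7, 6, 8, 5]
j=2: a[2] = 7+10 = 17 → [2, 10, 17, 3, 7, 6, 8, 5]
j=3: a[3] = 3+17 = 20 → [2, 10, 17, 20, 7, 6, 8, 5]
j=4: a[4] = 7+20 = 27 → [2, 10, 17, 20, 27, 6, 8, 5]
j=5: a[5] = 6+27 = 33 → [2, 10, 17, 20, 27, 33, 8, 5]
j=6: a[6] = 8+33 = 41 → [2, 10, 17, 20, 27, 33, 41, 5]
j=7: a[7] = 5+41 = 46 → [2, 10, 17, 20, 27, 33, 41, 46]

[2, 10, 17, 20, 27, 33, 41, 46]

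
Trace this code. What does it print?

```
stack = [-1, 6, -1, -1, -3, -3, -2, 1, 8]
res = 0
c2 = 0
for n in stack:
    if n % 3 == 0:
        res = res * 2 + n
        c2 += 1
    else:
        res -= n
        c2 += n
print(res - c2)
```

n=-1: not %3==0, res = 0-(-1) = 1; c2=-1
n=6: %3==0, res = 1*2+6 = 8; c2=0
n=-1: not %3==0, res = 8-(-1) = 9; c2=-1
n=-1: not %3==0, res = 9-(-1) = 10; c2=-2
n=-3: %3==0, res = 10*2+(-3) = 17; c2=-1
n=-3: %3==0, res = 17*2+(-3) = 31; c2=0
n=-2: not %3==0, res = 31-(-2) = 33; c2=-2
n=1: not %3==0, res = 33-1 = 32; c2=-1
n=8: not %3==0, res = 32-8 = 24; c2=7
res-c2 = 24-7 = 17

17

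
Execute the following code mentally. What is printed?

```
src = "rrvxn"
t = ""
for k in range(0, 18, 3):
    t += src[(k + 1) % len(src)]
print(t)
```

rnvrxr

k=0: add src[1]='r' → 'r'
k=3: add src[4]='n' → 'rn'
k=6: add src[2]='v' → 'rnv'
k=9: add src[0]='r' → 'rnvr'
k=12: add src[3]='x' → 'rnvrx'
k=15: add src[1]='r' → 'rnvrxr'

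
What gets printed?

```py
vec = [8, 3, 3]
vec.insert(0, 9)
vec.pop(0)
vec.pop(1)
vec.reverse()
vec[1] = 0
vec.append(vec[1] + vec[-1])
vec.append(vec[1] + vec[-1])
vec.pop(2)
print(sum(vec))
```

insert 9 at 0 → [9, 8, 3, 3]
pop(0) removes 9 → [8, 3, 3]
pop(1) removes 3 → [8, 3]
reverse → [3, 8]
vec[1] = 0 → [3, 0]
append vec[1]+vec[-1] = 0+0 = 0 → [3, 0, 0]
append vec[1]+vec[-1] = 0+0 = 0 → [3, 0, 0, 0]
pop(2) removes 0 → [3, 0, 0]
sum = 3

3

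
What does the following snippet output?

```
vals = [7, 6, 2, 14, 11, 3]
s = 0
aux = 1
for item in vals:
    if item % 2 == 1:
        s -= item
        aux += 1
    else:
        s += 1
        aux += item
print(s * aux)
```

-468

item=7: odd, s = 0-7 = -7; aux=2
item=6: not odd, s = (-7)+1 = -6; aux=8
item=2: not odd, s = (-6)+1 = -5; aux=10
item=14: not odd, s = (-5)+1 = -4; aux=24
item=11: odd, s = (-4)-11 = -15; aux=25
item=3: odd, s = (-15)-3 = -18; aux=26
s*aux = (-18)*26 = -468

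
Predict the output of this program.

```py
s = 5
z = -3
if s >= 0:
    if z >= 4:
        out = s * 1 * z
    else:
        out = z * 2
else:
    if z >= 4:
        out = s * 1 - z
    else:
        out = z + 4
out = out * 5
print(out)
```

-30

s=5, z=-3
s >= 0 is True; z >= 4 is False
→ out = z * 2 = -6
out = (-6)*5 = -30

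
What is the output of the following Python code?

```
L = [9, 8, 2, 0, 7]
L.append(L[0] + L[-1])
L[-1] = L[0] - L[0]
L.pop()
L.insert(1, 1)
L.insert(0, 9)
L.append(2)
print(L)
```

append L[0]+L[-1] = 9+7 = 16 → [9, 8, 2, 0, 7, 16]
L[-1] = L[0]-L[0] = 9-9 = 0 → [9, 8, 2, 0, 7, 0]
pop() removes 0 → [9, 8, 2, 0, 7]
insert 1 at 1 → [9, 1, 8, 2, 0, 7]
insert 9 at 0 → [9, 9, 1, 8, 2, 0, 7]
append 2 → [9, 9, 1, 8, 2, 0, 7, 2]

[9, 9, 1, 8, 2, 0, 7, 2]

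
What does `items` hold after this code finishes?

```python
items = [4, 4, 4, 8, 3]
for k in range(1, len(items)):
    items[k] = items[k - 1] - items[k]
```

k=1: items[1] = 4-4 = 0 → [4, 0, 4, 8, 3]
k=2: items[2] = 0-4 = -4 → [4, 0, -4, 8, 3]
k=3: items[3] = (-4)-8 = -12 → [4, 0, -4, -12, 3]
k=4: items[4] = (-12)-3 = -15 → [4, 0, -4, -12, -15]

[4, 0, -4, -12, -15]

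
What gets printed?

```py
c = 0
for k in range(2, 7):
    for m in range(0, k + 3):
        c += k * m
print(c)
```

k=2,m=0: c = 0+0 = 0
k=2,m=1: c = 0+2 = 2
k=2,m=2: c = 2+4 = 6
k=2,m=3: c = 6+6 = 12
k=2,m=4: c = 12+8 = 20
k=3,m=0: c = 20+0 = 20
k=3,m=1: c = 20+3 = 23
k=3,m=2: c = 23+6 = 29
k=3,m=3: c = 29+9 = 38
k=3,m=4: c = 38+12 = 50
k=3,m=5: c = 50+15 = 65
k=4,m=0: c = 65+0 = 65
k=4,m=1: c = 65+4 = 69
k=4,m=2: c = 69+8 = 77
k=4,m=3: c = 77+12 = 89
k=4,m=4: c = 89+16 = 105
k=4,m=5: c = 105+20 = 125
k=4,m=6: c = 125+24 = 149
k=5,m=0: c = 149+0 = 149
k=5,m=1: c = 149+5 = 154
k=5,m=2: c = 154+10 = 164
k=5,m=3: c = 164+15 = 179
k=5,m=4: c = 179+20 = 199
k=5,m=5: c = 199+25 = 224
k=5,m=6: c = 224+30 = 254
k=5,m=7: c = 254+35 = 289
k=6,m=0: c = 289+0 = 289
k=6,m=1: c = 289+6 = 295
k=6,m=2: c = 295+12 = 307
k=6,m=3: c = 307+18 = 325
k=6,m=4: c = 325+24 = 349
k=6,m=5: c = 349+30 = 379
k=6,m=6: c = 379+36 = 415
k=6,m=7: c = 415+42 = 457
k=6,m=8: c = 457+48 = 505

505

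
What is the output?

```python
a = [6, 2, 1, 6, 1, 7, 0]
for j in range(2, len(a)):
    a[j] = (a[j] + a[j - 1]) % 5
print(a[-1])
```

j=2: a[2] = (1+2)%5 = 3 → [6, 2, 3, 6, 1, 7, 0]
j=3: a[3] = (6+3)%5 = 4 → [6, 2, 3, 4, 1, 7, 0]
j=4: a[4] = (1+4)%5 = 0 → [6, 2, 3, 4, 0, 7, 0]
j=5: a[5] = (7+0)%5 = 2 → [6, 2, 3, 4, 0, 2, 0]
j=6: a[6] = (0+2)%5 = 2 → [6, 2, 3, 4, 0, 2, 2]

2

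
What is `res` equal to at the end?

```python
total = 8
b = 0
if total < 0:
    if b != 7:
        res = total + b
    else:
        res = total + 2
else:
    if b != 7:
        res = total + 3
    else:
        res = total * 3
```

11

total=8, b=0
total < 0 is False; b != 7 is True
→ res = total + 3 = 11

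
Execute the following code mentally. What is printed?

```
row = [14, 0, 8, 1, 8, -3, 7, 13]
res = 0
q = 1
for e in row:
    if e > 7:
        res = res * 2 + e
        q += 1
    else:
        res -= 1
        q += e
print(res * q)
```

1570

e=14: >7, res = 0*2+14 = 14; q=2
e=0: not >7, res = 14-1 = 13; q=2
e=8: >7, res = 13*2+8 = 34; q=3
e=1: not >7, res = 34-1 = 33; q=4
e=8: >7, res = 33*2+8 = 74; q=5
e=-3: not >7, res = 74-1 = 73; q=2
e=7: not >7, res = 73-1 = 72; q=9
e=13: >7, res = 72*2+13 = 157; q=10
res*q = 157*10 = 1570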